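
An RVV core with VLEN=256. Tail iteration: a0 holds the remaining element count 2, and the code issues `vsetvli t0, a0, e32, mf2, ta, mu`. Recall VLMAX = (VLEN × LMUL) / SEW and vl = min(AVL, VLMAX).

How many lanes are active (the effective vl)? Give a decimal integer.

vl = 2

VLMAX = VLEN×LMUL/SEW = 256×1/2/32 = 4
vl ← min(2, 4) = 2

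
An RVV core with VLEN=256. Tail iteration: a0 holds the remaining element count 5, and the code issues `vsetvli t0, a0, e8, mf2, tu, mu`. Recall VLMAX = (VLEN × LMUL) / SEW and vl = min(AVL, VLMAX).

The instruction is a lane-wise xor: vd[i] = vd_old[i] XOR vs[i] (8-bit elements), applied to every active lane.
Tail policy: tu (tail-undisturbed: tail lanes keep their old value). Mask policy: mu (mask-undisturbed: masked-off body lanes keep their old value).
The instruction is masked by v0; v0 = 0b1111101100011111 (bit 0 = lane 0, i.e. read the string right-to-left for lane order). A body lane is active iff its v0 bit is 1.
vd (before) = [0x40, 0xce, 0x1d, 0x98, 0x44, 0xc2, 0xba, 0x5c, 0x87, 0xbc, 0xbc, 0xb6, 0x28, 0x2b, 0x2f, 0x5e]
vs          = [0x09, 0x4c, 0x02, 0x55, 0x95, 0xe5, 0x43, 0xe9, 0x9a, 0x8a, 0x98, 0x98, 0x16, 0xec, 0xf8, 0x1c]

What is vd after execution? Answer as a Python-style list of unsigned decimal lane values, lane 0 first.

VLMAX = (256 × 1/2) / 8 = 16 lanes
vl = min(AVL, VLMAX) = min(5, 16) = 5
lane  0: xor(0x40,0x09) ⇒ 0x49
lane  1: xor(0xce,0x4c) ⇒ 0x82
lane  2: xor(0x1d,0x02) ⇒ 0x1f
lane  3: xor(0x98,0x55) ⇒ 0xcd
lane  4: xor(0x44,0x95) ⇒ 0xd1
lane  5: tail/keep ⇒ 0xc2
lane  6: tail/keep ⇒ 0xba
lane  7: tail/keep ⇒ 0x5c
lane  8: tail/keep ⇒ 0x87
lane  9: tail/keep ⇒ 0xbc
lane 10: tail/keep ⇒ 0xbc
lane 11: tail/keep ⇒ 0xb6
lane 12: tail/keep ⇒ 0x28
lane 13: tail/keep ⇒ 0x2b
lane 14: tail/keep ⇒ 0x2f
lane 15: tail/keep ⇒ 0x5e

vd = [73, 130, 31, 205, 209, 194, 186, 92, 135, 188, 188, 182, 40, 43, 47, 94]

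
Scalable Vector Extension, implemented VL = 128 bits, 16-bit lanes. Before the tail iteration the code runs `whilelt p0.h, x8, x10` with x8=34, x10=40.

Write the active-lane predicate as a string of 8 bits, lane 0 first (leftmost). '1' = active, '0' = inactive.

predicate = 11111100

register lanes = 128/16 = 8
whilelt: lane j active iff 34+j < 40 → j < 6 → 6 active
bits (lane 0 leftmost): 11111100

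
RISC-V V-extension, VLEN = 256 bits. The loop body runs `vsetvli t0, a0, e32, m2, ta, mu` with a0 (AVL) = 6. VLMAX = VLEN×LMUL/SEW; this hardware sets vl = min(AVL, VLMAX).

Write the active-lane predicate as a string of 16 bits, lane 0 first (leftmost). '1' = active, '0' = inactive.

VLMAX = (256 × 2) / 32 = 16 lanes
AVL=6 ≤ VLMAX=16, so vl = 6
bits (lane 0 leftmost): 1111110000000000

predicate = 1111110000000000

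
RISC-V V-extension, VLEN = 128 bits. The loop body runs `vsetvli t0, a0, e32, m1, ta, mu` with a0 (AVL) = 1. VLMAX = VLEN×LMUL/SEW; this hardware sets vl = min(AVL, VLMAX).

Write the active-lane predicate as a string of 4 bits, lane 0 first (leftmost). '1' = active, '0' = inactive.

VLMAX = VLEN×LMUL/SEW = 128×1/32 = 4
AVL=1 ≤ VLMAX=4, so vl = 1
bits (lane 0 leftmost): 1000

predicate = 1000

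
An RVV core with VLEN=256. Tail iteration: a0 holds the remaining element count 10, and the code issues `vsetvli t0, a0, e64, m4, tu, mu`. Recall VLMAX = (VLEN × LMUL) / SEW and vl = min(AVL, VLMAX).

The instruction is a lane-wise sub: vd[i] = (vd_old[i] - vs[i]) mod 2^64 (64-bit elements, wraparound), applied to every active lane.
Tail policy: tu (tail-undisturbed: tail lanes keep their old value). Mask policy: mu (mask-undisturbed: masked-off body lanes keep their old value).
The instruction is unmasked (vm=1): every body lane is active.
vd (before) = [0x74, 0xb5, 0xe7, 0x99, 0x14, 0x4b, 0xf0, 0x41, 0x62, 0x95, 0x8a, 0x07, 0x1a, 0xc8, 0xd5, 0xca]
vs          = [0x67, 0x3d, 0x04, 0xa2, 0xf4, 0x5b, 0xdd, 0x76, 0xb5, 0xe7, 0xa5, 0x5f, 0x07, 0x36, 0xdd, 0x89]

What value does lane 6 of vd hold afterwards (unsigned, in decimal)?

lanes per group: 256·4/64 = 16
AVL=10 ≤ VLMAX=16, so vl = 10
vd[0] sub(0x74,0x67) -> 0x0d
vd[1] sub(0xb5,0x3d) -> 0x78
vd[2] sub(0xe7,0x04) -> 0xe3
vd[3] sub(0x99,0xa2) -> 0xfffffffffffffff7
vd[4] sub(0x14,0xf4) -> 0xffffffffffffff20
vd[5] sub(0x4b,0x5b) -> 0xfffffffffffffff0
vd[6] sub(0xf0,0xdd) -> 0x13
vd[7] sub(0x41,0x76) -> 0xffffffffffffffcb
vd[8] sub(0x62,0xb5) -> 0xffffffffffffffad
vd[9] sub(0x95,0xe7) -> 0xffffffffffffffae
vd[10] tail/keep -> 0x8a
vd[11] tail/keep -> 0x07
vd[12] tail/keep -> 0x1a
vd[13] tail/keep -> 0xc8
vd[14] tail/keep -> 0xd5
vd[15] tail/keep -> 0xca

vd[6] = 19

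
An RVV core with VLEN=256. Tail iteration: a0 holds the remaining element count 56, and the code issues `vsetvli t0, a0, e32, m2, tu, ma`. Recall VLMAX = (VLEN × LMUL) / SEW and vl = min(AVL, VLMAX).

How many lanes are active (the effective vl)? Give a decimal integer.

lanes per group: 256·2/32 = 16
vl = min(AVL, VLMAX) = min(56, 16) = 16

vl = 16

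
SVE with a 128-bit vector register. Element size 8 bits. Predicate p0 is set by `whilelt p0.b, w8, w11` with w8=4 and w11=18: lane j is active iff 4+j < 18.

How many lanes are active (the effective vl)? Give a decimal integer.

128-bit reg / 8-bit elem → 16 lanes
p0[j] = (4+j < 18); true for j=0..13 → 14 lanes set

vl = 14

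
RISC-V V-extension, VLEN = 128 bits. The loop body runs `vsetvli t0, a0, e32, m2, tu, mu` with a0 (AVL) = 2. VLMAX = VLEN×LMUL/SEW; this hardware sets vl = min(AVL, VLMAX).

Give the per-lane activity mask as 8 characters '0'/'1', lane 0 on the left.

VLMAX = (128 × 2) / 32 = 8 lanes
vl ← min(2, 8) = 2
bits (lane 0 leftmost): 11000000

predicate = 11000000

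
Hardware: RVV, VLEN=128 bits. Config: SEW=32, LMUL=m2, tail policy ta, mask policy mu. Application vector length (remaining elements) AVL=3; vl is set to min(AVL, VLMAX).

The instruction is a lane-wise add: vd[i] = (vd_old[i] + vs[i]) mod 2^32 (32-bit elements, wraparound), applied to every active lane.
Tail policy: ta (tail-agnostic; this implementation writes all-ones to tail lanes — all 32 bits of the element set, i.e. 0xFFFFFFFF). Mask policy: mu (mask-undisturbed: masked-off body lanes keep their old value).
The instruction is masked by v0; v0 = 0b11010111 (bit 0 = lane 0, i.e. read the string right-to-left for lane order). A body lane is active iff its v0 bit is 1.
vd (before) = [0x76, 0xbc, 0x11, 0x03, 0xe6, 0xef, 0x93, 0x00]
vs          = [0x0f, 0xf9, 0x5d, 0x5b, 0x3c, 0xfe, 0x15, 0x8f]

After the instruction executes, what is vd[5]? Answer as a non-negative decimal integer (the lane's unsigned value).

vd[5] = 4294967295

VLMAX = (128 × 2) / 32 = 8 lanes
AVL=3 ≤ VLMAX=8, so vl = 3
[0] add(0x76,0x0f) = 0x85
[1] add(0xbc,0xf9) = 0x1b5
[2] add(0x11,0x5d) = 0x6e
[3] tail/ones = 0xffffffff
[4] tail/ones = 0xffffffff
[5] tail/ones = 0xffffffff
[6] tail/ones = 0xffffffff
[7] tail/ones = 0xffffffff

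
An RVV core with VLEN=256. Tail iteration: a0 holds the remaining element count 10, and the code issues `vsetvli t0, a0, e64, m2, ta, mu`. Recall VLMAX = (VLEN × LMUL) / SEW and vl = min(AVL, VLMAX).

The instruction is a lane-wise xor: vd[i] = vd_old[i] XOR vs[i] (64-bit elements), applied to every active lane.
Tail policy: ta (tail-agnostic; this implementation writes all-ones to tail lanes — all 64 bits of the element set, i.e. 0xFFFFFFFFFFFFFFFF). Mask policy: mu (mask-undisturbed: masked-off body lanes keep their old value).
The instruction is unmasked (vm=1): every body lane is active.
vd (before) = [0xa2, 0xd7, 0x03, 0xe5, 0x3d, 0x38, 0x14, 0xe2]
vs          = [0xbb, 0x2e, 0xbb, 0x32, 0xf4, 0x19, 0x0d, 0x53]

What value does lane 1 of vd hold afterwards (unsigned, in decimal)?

lanes per group: 256·2/64 = 8
AVL=10 > VLMAX=8, so vl = 8
[0] xor(0xa2,0xbb) = 0x19
[1] xor(0xd7,0x2e) = 0xf9
[2] xor(0x03,0xbb) = 0xb8
[3] xor(0xe5,0x32) = 0xd7
[4] xor(0x3d,0xf4) = 0xc9
[5] xor(0x38,0x19) = 0x21
[6] xor(0x14,0x0d) = 0x19
[7] xor(0xe2,0x53) = 0xb1

vd[1] = 249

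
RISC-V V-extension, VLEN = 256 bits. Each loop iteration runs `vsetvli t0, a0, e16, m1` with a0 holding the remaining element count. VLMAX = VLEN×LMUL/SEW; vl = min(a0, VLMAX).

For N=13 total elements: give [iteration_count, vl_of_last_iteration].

VLMAX = (256 × 1) / 16 = 16 lanes
N=13: ⌈13/16⌉ = 1 iters; last vl = 13 − 0×16 = 13

[iterations, last_vl] = [1, 13]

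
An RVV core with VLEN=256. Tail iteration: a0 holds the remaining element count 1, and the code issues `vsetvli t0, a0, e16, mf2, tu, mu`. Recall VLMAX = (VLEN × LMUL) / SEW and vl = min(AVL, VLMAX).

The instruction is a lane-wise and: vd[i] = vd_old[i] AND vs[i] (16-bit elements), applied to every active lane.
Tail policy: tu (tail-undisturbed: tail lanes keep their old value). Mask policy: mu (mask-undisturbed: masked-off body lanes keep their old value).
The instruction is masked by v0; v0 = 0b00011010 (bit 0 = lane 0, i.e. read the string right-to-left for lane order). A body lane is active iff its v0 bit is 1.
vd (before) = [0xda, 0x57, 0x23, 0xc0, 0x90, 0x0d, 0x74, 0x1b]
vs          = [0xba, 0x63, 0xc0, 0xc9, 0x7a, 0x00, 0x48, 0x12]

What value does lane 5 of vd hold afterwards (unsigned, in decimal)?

vd[5] = 13

VLMAX = (256 × 1/2) / 16 = 8 lanes
AVL=1 ≤ VLMAX=8, so vl = 1
vd[0] mask-off/keep -> 0xda
vd[1] tail/keep -> 0x57
vd[2] tail/keep -> 0x23
vd[3] tail/keep -> 0xc0
vd[4] tail/keep -> 0x90
vd[5] tail/keep -> 0x0d
vd[6] tail/keep -> 0x74
vd[7] tail/keep -> 0x1b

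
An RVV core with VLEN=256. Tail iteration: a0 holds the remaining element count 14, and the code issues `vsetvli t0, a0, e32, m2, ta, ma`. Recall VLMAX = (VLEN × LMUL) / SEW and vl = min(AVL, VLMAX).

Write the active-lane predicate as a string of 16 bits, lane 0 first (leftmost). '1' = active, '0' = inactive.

predicate = 1111111111111100

lanes per group: 256·2/32 = 16
AVL=14 ≤ VLMAX=16, so vl = 14
bits (lane 0 leftmost): 1111111111111100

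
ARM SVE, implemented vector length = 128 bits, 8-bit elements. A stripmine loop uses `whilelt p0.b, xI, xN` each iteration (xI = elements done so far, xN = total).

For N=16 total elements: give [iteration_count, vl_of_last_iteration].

[iterations, last_vl] = [1, 16]

register lanes = 128/8 = 16
16 elements at 16/iter → 1 passes, remainder 16 on the last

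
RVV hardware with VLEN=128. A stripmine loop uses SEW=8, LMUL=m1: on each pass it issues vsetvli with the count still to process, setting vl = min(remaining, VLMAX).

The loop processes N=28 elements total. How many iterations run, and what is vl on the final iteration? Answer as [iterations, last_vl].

VLMAX = VLEN×LMUL/SEW = 128×1/8 = 16
N=28: ⌈28/16⌉ = 2 iters; last vl = 28 − 1×16 = 12

[iterations, last_vl] = [2, 12]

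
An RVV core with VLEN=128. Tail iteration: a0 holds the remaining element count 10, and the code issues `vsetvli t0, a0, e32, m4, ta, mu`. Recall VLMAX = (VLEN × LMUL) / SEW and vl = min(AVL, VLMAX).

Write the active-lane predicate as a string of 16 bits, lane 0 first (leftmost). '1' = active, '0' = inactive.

predicate = 1111111111000000

VLMAX = VLEN×LMUL/SEW = 128×4/32 = 16
vl = min(AVL, VLMAX) = min(10, 16) = 10
bits (lane 0 leftmost): 1111111111000000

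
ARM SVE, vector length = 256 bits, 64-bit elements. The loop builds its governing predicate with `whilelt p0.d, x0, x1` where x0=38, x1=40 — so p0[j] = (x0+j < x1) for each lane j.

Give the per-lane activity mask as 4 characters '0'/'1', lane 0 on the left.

predicate = 1100

lane count: 256 div 64 = 4
active while 38+j < 40, i.e. j ∈ [0,2) capped at 4 ⇒ 2
bits (lane 0 leftmost): 1100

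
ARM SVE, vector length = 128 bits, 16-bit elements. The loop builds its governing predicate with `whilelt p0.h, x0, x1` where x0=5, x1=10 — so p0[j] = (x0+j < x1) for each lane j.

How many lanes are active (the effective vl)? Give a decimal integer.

vl = 5

register lanes = 128/16 = 8
whilelt: lane j active iff 5+j < 10 → j < 5 → 5 active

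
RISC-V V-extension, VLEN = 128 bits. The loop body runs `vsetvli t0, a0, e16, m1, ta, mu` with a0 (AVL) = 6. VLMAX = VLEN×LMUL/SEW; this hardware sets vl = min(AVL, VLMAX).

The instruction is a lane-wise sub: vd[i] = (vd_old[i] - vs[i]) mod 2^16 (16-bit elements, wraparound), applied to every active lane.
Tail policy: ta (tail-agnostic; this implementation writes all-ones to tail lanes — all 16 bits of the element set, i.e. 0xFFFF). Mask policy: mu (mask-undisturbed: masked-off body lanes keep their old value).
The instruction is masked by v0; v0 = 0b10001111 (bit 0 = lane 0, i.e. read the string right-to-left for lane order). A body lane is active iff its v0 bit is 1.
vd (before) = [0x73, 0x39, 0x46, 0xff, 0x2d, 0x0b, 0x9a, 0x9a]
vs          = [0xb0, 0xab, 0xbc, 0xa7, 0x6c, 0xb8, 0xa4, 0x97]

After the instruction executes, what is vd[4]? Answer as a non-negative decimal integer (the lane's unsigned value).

vd[4] = 45

VLMAX = VLEN×LMUL/SEW = 128×1/16 = 8
AVL=6 ≤ VLMAX=8, so vl = 6
vd[0] sub(0x73,0xb0) -> 0xffc3
vd[1] sub(0x39,0xab) -> 0xff8e
vd[2] sub(0x46,0xbc) -> 0xff8a
vd[3] sub(0xff,0xa7) -> 0x58
vd[4] mask-off/keep -> 0x2d
vd[5] mask-off/keep -> 0x0b
vd[6] tail/ones -> 0xffff
vd[7] tail/ones -> 0xffff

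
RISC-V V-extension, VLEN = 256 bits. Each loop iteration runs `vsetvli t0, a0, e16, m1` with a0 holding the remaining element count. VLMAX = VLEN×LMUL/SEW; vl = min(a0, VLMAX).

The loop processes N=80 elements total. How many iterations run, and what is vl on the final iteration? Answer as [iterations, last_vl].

[iterations, last_vl] = [5, 16]

VLMAX = VLEN×LMUL/SEW = 256×1/16 = 16
80 elements at 16/iter → 5 passes, remainder 16 on the last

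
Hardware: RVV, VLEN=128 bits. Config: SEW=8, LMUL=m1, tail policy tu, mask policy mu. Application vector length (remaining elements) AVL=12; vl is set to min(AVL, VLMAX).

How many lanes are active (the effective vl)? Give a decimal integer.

VLMAX = (128 × 1) / 8 = 16 lanes
AVL=12 ≤ VLMAX=16, so vl = 12

vl = 12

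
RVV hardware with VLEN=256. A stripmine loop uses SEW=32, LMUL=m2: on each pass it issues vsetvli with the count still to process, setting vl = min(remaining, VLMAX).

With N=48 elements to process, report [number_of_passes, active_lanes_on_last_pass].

VLMAX = (256 × 2) / 32 = 16 lanes
iterations = ceil(48/16) = 3; final-pass vl = 16

[iterations, last_vl] = [3, 16]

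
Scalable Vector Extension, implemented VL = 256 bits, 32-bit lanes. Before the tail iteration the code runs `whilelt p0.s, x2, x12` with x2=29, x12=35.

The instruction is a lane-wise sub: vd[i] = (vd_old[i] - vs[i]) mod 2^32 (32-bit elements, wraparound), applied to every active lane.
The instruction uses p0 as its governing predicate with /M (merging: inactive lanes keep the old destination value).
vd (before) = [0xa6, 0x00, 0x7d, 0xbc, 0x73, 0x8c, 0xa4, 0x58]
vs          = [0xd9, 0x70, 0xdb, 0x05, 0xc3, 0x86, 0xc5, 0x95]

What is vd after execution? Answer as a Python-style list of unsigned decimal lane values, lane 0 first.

vd = [4294967245, 4294967184, 4294967202, 183, 4294967216, 6, 164, 88]

lane count: 256 div 32 = 8
whilelt: lane j active iff 29+j < 35 → j < 6 → 6 active
[0] sub(0xa6,0xd9) = 0xffffffcd
[1] sub(0x00,0x70) = 0xffffff90
[2] sub(0x7d,0xdb) = 0xffffffa2
[3] sub(0xbc,0x05) = 0xb7
[4] sub(0x73,0xc3) = 0xffffffb0
[5] sub(0x8c,0x86) = 0x06
[6] tail/keep = 0xa4
[7] tail/keep = 0x58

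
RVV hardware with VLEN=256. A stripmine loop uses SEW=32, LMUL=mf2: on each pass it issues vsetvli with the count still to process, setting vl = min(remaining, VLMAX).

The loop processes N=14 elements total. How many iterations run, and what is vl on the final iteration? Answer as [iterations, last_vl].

VLMAX = VLEN×LMUL/SEW = 256×1/2/32 = 4
iterations = ceil(14/4) = 4; final-pass vl = 2

[iterations, last_vl] = [4, 2]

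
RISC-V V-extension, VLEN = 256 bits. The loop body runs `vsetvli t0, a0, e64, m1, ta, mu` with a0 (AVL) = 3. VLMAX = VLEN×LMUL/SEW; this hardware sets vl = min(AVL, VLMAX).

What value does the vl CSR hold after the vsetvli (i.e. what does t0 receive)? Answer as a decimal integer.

vl = 3

VLMAX = VLEN×LMUL/SEW = 256×1/64 = 4
vl ← min(3, 4) = 3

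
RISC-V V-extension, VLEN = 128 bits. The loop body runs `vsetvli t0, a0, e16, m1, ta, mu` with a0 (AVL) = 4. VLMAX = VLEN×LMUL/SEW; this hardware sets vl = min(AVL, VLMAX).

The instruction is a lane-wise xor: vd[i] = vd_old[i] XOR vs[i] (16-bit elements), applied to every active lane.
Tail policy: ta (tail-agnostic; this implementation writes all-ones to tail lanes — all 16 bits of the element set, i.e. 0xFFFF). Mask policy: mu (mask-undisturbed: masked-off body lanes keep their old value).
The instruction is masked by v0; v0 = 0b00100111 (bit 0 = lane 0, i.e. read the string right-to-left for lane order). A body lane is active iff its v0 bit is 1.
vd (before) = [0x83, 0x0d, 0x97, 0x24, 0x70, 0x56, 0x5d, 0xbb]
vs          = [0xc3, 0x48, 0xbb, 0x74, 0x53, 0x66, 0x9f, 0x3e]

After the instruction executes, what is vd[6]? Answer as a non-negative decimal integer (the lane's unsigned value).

vd[6] = 65535

VLMAX = (128 × 1) / 16 = 8 lanes
vl ← min(4, 8) = 4
[0] xor(0x83,0xc3) = 0x40
[1] xor(0x0d,0x48) = 0x45
[2] xor(0x97,0xbb) = 0x2c
[3] mask-off/keep = 0x24
[4] tail/ones = 0xffff
[5] tail/ones = 0xffff
[6] tail/ones = 0xffff
[7] tail/ones = 0xffff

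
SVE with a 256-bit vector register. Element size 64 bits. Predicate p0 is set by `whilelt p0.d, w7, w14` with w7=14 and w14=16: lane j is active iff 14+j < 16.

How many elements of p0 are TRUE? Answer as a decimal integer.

256-bit reg / 64-bit elem → 4 lanes
whilelt: lane j active iff 14+j < 16 → j < 2 → 2 active

vl = 2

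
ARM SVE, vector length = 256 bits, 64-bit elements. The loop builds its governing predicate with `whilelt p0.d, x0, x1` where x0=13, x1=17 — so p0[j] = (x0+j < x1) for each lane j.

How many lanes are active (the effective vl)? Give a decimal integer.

256-bit reg / 64-bit elem → 4 lanes
p0[j] = (13+j < 17); true for j=0..3 → 4 lanes set

vl = 4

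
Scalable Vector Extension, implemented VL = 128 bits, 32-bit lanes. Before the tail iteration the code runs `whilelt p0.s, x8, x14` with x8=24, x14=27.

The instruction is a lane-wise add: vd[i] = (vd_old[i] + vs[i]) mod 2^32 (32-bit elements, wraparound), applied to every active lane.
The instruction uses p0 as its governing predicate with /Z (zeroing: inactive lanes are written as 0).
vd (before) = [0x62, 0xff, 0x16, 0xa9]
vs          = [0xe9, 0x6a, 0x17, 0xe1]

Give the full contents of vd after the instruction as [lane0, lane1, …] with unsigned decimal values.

128-bit reg / 32-bit elem → 4 lanes
active while 24+j < 27, i.e. j ∈ [0,3) capped at 4 ⇒ 3
lane  0: add(0x62,0xe9) ⇒ 0x14b
lane  1: add(0xff,0x6a) ⇒ 0x169
lane  2: add(0x16,0x17) ⇒ 0x2d
lane  3: tail/zero ⇒ 0x00

vd = [331, 361, 45, 0]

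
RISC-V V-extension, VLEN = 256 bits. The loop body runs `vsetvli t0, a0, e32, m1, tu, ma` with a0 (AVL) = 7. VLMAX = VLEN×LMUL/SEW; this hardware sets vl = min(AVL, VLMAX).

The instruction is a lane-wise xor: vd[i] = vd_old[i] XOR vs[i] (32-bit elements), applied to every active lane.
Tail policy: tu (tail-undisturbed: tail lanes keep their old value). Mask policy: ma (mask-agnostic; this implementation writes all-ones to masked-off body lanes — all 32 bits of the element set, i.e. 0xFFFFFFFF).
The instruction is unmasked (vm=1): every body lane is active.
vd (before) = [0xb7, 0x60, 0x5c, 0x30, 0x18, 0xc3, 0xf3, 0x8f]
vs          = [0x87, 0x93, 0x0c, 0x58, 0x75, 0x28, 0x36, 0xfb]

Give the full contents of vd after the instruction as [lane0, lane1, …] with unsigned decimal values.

vd = [48, 243, 80, 104, 109, 235, 197, 143]

VLMAX = (256 × 1) / 32 = 8 lanes
AVL=7 ≤ VLMAX=8, so vl = 7
[0] xor(0xb7,0x87) = 0x30
[1] xor(0x60,0x93) = 0xf3
[2] xor(0x5c,0x0c) = 0x50
[3] xor(0x30,0x58) = 0x68
[4] xor(0x18,0x75) = 0x6d
[5] xor(0xc3,0x28) = 0xeb
[6] xor(0xf3,0x36) = 0xc5
[7] tail/keep = 0x8f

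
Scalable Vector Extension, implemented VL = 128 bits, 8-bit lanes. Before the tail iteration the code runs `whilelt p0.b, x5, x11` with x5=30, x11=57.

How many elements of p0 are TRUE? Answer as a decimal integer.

lane count: 128 div 8 = 16
active while 30+j < 57, i.e. j ∈ [0,27) capped at 16 ⇒ 16

vl = 16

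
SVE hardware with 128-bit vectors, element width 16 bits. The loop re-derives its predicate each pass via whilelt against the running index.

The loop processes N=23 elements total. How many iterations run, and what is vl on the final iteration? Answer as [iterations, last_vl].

[iterations, last_vl] = [3, 7]

128-bit reg / 16-bit elem → 8 lanes
N=23: ⌈23/8⌉ = 3 iters; last vl = 23 − 2×8 = 7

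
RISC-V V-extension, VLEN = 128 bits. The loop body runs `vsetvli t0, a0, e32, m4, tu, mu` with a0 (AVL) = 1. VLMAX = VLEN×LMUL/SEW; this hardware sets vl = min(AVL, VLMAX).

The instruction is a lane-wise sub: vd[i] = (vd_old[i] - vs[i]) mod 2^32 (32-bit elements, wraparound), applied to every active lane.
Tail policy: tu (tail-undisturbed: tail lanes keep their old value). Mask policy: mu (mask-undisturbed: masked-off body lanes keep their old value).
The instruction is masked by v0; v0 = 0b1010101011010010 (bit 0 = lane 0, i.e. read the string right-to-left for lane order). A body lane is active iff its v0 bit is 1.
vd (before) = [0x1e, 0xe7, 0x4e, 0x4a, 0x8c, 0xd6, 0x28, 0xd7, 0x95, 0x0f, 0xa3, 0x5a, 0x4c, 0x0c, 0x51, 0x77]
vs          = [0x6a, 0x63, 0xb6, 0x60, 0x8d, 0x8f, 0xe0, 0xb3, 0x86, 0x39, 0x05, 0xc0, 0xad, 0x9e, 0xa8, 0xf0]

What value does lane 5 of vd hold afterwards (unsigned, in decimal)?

vd[5] = 214

VLMAX = VLEN×LMUL/SEW = 128×4/32 = 16
vl = min(AVL, VLMAX) = min(1, 16) = 1
lane  0: mask-off/keep ⇒ 0x1e
lane  1: tail/keep ⇒ 0xe7
lane  2: tail/keep ⇒ 0x4e
lane  3: tail/keep ⇒ 0x4a
lane  4: tail/keep ⇒ 0x8c
lane  5: tail/keep ⇒ 0xd6
lane  6: tail/keep ⇒ 0x28
lane  7: tail/keep ⇒ 0xd7
lane  8: tail/keep ⇒ 0x95
lane  9: tail/keep ⇒ 0x0f
lane 10: tail/keep ⇒ 0xa3
lane 11: tail/keep ⇒ 0x5a
lane 12: tail/keep ⇒ 0x4c
lane 13: tail/keep ⇒ 0x0c
lane 14: tail/keep ⇒ 0x51
lane 15: tail/keep ⇒ 0x77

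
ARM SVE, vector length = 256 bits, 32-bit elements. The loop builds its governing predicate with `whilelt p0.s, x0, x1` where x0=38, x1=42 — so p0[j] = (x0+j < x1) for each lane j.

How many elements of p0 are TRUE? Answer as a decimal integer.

register lanes = 256/32 = 8
p0[j] = (38+j < 42); true for j=0..3 → 4 lanes set

vl = 4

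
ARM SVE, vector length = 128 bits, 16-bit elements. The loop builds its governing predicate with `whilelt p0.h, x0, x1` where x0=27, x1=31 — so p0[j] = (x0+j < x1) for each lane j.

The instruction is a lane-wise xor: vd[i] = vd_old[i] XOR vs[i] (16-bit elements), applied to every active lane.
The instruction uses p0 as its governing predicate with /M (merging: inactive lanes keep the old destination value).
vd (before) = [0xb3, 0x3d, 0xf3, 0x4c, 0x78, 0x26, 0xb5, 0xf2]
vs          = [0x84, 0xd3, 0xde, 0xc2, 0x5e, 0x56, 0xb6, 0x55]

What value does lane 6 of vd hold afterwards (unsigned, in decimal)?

register lanes = 128/16 = 8
whilelt: lane j active iff 27+j < 31 → j < 4 → 4 active
[0] xor(0xb3,0x84) = 0x37
[1] xor(0x3d,0xd3) = 0xee
[2] xor(0xf3,0xde) = 0x2d
[3] xor(0x4c,0xc2) = 0x8e
[4] tail/keep = 0x78
[5] tail/keep = 0x26
[6] tail/keep = 0xb5
[7] tail/keep = 0xf2

vd[6] = 181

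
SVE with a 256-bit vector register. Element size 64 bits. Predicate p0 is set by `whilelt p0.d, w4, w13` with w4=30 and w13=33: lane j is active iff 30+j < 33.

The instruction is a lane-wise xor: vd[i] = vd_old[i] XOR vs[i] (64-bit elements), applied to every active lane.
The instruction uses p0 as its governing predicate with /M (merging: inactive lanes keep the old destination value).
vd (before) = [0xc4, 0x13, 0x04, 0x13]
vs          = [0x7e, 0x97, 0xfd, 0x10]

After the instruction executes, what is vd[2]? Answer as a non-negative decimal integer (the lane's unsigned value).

vd[2] = 249

lane count: 256 div 64 = 4
whilelt: lane j active iff 30+j < 33 → j < 3 → 3 active
lane  0: xor(0xc4,0x7e) ⇒ 0xba
lane  1: xor(0x13,0x97) ⇒ 0x84
lane  2: xor(0x04,0xfd) ⇒ 0xf9
lane  3: tail/keep ⇒ 0x13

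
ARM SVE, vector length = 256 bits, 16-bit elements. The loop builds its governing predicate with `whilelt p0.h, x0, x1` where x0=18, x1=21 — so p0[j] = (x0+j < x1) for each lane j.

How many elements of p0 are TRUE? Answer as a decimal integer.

vl = 3

register lanes = 256/16 = 16
whilelt: lane j active iff 18+j < 21 → j < 3 → 3 active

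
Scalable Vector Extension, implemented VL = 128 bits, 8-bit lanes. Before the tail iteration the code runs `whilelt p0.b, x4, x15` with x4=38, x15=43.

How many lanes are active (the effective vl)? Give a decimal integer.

lane count: 128 div 8 = 16
active while 38+j < 43, i.e. j ∈ [0,5) capped at 16 ⇒ 5

vl = 5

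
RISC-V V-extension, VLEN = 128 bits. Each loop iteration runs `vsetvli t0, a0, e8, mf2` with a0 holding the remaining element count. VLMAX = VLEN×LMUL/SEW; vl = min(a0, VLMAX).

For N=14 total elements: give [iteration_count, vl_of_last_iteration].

VLMAX = (128 × 1/2) / 8 = 8 lanes
N=14: ⌈14/8⌉ = 2 iters; last vl = 14 − 1×8 = 6

[iterations, last_vl] = [2, 6]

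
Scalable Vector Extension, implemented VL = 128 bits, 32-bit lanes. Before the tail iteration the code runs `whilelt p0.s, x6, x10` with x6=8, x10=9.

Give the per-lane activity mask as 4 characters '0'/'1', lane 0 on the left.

predicate = 1000

128-bit reg / 32-bit elem → 4 lanes
whilelt: lane j active iff 8+j < 9 → j < 1 → 1 active
bits (lane 0 leftmost): 1000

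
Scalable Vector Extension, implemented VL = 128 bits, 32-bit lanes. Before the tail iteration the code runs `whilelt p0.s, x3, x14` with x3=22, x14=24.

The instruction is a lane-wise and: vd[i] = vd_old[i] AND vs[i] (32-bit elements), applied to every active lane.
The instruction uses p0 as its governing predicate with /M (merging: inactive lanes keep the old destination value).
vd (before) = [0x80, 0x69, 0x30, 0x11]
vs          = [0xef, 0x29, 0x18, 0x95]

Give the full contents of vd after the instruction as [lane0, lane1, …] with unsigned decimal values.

vd = [128, 41, 48, 17]

128-bit reg / 32-bit elem → 4 lanes
whilelt: lane j active iff 22+j < 24 → j < 2 → 2 active
vd[0] and(0x80,0xef) -> 0x80
vd[1] and(0x69,0x29) -> 0x29
vd[2] tail/keep -> 0x30
vd[3] tail/keep -> 0x11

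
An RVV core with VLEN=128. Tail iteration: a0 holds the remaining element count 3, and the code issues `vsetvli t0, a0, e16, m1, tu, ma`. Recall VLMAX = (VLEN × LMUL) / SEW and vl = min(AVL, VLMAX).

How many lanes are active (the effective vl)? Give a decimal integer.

vl = 3

VLMAX = VLEN×LMUL/SEW = 128×1/16 = 8
vl ← min(3, 8) = 3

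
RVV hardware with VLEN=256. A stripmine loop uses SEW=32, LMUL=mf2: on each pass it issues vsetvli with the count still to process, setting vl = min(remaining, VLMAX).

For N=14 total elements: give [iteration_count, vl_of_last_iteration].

[iterations, last_vl] = [4, 2]

VLMAX = (256 × 1/2) / 32 = 4 lanes
iterations = ceil(14/4) = 4; final-pass vl = 2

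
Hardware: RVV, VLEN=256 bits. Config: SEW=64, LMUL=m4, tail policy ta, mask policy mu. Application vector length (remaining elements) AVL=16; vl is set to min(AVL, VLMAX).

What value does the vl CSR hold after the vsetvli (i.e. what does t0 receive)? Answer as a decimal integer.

vl = 16

lanes per group: 256·4/64 = 16
vl = min(AVL, VLMAX) = min(16, 16) = 16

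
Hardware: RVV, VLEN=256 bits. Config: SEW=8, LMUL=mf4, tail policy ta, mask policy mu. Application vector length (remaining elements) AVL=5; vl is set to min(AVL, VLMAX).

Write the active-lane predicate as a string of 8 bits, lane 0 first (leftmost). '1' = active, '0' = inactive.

VLMAX = VLEN×LMUL/SEW = 256×1/4/8 = 8
vl = min(AVL, VLMAX) = min(5, 8) = 5
bits (lane 0 leftmost): 11111000

predicate = 11111000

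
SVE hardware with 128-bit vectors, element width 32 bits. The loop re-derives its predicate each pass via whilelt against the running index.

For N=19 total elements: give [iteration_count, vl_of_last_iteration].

[iterations, last_vl] = [5, 3]

register lanes = 128/32 = 4
19 elements at 4/iter → 5 passes, remainder 3 on the last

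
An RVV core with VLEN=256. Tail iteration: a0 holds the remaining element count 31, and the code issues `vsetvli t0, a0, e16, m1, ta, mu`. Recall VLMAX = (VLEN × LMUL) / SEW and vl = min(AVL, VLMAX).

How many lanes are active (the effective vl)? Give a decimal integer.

vl = 16

VLMAX = (256 × 1) / 16 = 16 lanes
vl = min(AVL, VLMAX) = min(31, 16) = 16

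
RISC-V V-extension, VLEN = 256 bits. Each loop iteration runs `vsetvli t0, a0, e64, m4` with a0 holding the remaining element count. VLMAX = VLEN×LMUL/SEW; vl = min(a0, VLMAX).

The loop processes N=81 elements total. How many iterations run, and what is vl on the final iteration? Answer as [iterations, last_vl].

[iterations, last_vl] = [6, 1]

VLMAX = (256 × 4) / 64 = 16 lanes
81 elements at 16/iter → 6 passes, remainder 1 on the last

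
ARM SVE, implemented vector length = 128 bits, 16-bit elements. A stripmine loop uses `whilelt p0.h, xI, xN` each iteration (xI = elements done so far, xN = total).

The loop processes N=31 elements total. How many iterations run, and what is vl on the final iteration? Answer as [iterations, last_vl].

[iterations, last_vl] = [4, 7]

register lanes = 128/16 = 8
iterations = ceil(31/8) = 4; final-pass vl = 7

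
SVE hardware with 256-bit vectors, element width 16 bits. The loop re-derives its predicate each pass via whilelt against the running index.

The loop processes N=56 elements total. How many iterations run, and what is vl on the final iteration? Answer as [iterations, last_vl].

register lanes = 256/16 = 16
iterations = ceil(56/16) = 4; final-pass vl = 8

[iterations, last_vl] = [4, 8]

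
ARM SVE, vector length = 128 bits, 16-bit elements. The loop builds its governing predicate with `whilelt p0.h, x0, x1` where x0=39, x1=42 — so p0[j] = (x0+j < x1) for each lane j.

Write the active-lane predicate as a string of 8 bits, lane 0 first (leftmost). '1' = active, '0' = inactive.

register lanes = 128/16 = 8
active while 39+j < 42, i.e. j ∈ [0,3) capped at 8 ⇒ 3
bits (lane 0 leftmost): 11100000

predicate = 11100000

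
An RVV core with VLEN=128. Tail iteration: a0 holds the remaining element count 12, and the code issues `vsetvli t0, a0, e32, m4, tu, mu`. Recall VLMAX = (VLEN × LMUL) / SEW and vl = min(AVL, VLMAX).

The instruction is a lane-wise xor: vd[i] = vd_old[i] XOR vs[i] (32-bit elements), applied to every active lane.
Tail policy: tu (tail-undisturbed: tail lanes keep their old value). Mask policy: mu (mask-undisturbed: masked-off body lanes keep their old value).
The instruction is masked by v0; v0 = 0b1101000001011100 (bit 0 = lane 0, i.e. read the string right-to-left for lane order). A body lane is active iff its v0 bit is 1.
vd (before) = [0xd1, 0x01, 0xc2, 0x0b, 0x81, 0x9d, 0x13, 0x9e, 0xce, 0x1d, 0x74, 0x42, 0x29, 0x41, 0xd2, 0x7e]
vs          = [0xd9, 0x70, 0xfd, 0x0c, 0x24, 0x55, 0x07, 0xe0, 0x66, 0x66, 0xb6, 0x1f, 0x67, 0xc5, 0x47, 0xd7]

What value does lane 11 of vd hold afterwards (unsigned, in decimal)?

lanes per group: 128·4/32 = 16
AVL=12 ≤ VLMAX=16, so vl = 12
vd[0] mask-off/keep -> 0xd1
vd[1] mask-off/keep -> 0x01
vd[2] xor(0xc2,0xfd) -> 0x3f
vd[3] xor(0x0b,0x0c) -> 0x07
vd[4] xor(0x81,0x24) -> 0xa5
vd[5] mask-off/keep -> 0x9d
vd[6] xor(0x13,0x07) -> 0x14
vd[7] mask-off/keep -> 0x9e
vd[8] mask-off/keep -> 0xce
vd[9] mask-off/keep -> 0x1d
vd[10] mask-off/keep -> 0x74
vd[11] mask-off/keep -> 0x42
vd[12] tail/keep -> 0x29
vd[13] tail/keep -> 0x41
vd[14] tail/keep -> 0xd2
vd[15] tail/keep -> 0x7e

vd[11] = 66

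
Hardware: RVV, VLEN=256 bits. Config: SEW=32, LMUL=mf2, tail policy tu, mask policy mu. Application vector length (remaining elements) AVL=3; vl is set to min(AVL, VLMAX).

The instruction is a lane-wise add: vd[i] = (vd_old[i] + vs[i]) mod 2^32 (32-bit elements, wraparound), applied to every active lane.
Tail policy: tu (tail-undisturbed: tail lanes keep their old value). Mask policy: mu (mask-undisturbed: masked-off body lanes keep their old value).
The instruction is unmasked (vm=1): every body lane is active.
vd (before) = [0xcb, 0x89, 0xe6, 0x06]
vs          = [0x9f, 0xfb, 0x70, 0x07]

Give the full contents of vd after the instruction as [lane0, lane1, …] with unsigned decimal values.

vd = [362, 388, 342, 6]

lanes per group: 256·1/2/32 = 4
AVL=3 ≤ VLMAX=4, so vl = 3
lane  0: add(0xcb,0x9f) ⇒ 0x16a
lane  1: add(0x89,0xfb) ⇒ 0x184
lane  2: add(0xe6,0x70) ⇒ 0x156
lane  3: tail/keep ⇒ 0x06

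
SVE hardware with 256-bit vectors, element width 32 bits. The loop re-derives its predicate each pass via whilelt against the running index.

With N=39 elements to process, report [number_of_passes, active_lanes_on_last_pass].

[iterations, last_vl] = [5, 7]

lane count: 256 div 32 = 8
39 elements at 8/iter → 5 passes, remainder 7 on the last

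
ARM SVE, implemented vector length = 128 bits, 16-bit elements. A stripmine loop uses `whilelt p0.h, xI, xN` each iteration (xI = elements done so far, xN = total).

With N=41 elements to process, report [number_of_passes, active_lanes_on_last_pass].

register lanes = 128/16 = 8
41 elements at 8/iter → 6 passes, remainder 1 on the last

[iterations, last_vl] = [6, 1]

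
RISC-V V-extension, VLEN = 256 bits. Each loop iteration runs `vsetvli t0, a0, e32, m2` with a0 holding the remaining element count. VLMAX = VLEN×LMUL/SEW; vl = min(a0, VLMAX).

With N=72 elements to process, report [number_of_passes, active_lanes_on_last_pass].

[iterations, last_vl] = [5, 8]

VLMAX = VLEN×LMUL/SEW = 256×2/32 = 16
72 elements at 16/iter → 5 passes, remainder 8 on the last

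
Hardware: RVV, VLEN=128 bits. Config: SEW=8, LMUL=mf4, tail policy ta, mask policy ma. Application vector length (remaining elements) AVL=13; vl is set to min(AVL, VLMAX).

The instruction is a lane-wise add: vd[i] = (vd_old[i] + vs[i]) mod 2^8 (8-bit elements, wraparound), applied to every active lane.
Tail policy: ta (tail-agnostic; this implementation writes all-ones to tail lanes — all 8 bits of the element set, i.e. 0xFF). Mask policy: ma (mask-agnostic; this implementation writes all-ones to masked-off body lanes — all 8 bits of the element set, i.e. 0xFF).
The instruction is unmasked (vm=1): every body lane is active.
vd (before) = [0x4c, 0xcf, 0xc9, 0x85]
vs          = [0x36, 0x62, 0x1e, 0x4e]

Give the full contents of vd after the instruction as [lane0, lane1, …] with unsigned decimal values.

VLMAX = (128 × 1/4) / 8 = 4 lanes
AVL=13 > VLMAX=4, so vl = 4
[0] add(0x4c,0x36) = 0x82
[1] add(0xcf,0x62) = 0x31
[2] add(0xc9,0x1e) = 0xe7
[3] add(0x85,0x4e) = 0xd3

vd = [130, 49, 231, 211]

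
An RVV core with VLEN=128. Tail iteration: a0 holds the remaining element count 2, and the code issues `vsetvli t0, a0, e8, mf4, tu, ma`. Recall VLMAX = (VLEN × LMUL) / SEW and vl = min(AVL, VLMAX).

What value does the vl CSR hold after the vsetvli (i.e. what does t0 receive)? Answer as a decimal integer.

vl = 2

lanes per group: 128·1/4/8 = 4
vl = min(AVL, VLMAX) = min(2, 4) = 2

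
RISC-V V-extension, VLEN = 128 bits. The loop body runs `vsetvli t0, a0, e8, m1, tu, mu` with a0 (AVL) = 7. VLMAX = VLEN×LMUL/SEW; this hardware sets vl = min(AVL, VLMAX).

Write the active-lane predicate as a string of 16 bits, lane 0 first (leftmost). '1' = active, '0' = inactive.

VLMAX = (128 × 1) / 8 = 16 lanes
vl ← min(7, 16) = 7
bits (lane 0 leftmost): 1111111000000000

predicate = 1111111000000000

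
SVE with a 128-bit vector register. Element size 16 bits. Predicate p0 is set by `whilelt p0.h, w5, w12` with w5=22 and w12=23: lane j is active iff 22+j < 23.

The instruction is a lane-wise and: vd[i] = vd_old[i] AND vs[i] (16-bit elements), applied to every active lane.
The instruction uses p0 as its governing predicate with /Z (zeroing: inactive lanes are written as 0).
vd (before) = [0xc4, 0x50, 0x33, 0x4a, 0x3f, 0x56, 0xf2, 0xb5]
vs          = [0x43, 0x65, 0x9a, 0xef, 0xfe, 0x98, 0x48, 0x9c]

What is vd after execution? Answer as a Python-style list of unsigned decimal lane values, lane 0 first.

128-bit reg / 16-bit elem → 8 lanes
p0[j] = (22+j < 23); true for j=0..0 → 1 lanes set
lane  0: and(0xc4,0x43) ⇒ 0x40
lane  1: tail/zero ⇒ 0x00
lane  2: tail/zero ⇒ 0x00
lane  3: tail/zero ⇒ 0x00
lane  4: tail/zero ⇒ 0x00
lane  5: tail/zero ⇒ 0x00
lane  6: tail/zero ⇒ 0x00
lane  7: tail/zero ⇒ 0x00

vd = [64, 0, 0, 0, 0, 0, 0, 0]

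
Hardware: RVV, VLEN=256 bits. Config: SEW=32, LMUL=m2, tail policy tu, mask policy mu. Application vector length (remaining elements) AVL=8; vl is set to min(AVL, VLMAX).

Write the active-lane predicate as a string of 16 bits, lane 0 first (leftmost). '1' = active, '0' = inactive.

VLMAX = VLEN×LMUL/SEW = 256×2/32 = 16
vl ← min(8, 16) = 8
bits (lane 0 leftmost): 1111111100000000

predicate = 1111111100000000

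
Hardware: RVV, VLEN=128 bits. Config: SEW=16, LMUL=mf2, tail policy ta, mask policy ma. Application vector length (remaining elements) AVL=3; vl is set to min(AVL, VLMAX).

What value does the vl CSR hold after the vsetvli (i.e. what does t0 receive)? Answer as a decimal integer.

vl = 3

VLMAX = (128 × 1/2) / 16 = 4 lanes
vl ← min(3, 4) = 3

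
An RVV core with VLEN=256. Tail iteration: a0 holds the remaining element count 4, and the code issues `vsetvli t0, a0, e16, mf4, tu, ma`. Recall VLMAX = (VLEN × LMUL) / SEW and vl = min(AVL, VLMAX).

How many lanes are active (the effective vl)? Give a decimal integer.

VLMAX = (256 × 1/4) / 16 = 4 lanes
vl = min(AVL, VLMAX) = min(4, 4) = 4

vl = 4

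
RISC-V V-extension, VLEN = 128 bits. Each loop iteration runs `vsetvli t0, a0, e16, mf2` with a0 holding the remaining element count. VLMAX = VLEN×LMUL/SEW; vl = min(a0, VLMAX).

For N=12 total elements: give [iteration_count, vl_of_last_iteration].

[iterations, last_vl] = [3, 4]

VLMAX = VLEN×LMUL/SEW = 128×1/2/16 = 4
12 elements at 4/iter → 3 passes, remainder 4 on the last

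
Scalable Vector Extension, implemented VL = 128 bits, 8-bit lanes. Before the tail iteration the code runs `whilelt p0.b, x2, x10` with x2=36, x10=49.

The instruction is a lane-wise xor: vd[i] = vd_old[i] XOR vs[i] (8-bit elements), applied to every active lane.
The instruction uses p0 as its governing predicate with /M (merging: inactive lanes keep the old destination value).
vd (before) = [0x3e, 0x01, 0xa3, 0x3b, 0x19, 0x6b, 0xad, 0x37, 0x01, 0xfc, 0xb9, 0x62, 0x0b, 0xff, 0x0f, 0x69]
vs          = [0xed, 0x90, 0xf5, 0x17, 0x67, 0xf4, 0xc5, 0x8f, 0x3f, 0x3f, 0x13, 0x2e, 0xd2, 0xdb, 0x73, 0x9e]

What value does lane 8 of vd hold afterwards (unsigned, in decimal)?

vd[8] = 62

lane count: 128 div 8 = 16
active while 36+j < 49, i.e. j ∈ [0,13) capped at 16 ⇒ 13
lane  0: xor(0x3e,0xed) ⇒ 0xd3
lane  1: xor(0x01,0x90) ⇒ 0x91
lane  2: xor(0xa3,0xf5) ⇒ 0x56
lane  3: xor(0x3b,0x17) ⇒ 0x2c
lane  4: xor(0x19,0x67) ⇒ 0x7e
lane  5: xor(0x6b,0xf4) ⇒ 0x9f
lane  6: xor(0xad,0xc5) ⇒ 0x68
lane  7: xor(0x37,0x8f) ⇒ 0xb8
lane  8: xor(0x01,0x3f) ⇒ 0x3e
lane  9: xor(0xfc,0x3f) ⇒ 0xc3
lane 10: xor(0xb9,0x13) ⇒ 0xaa
lane 11: xor(0x62,0x2e) ⇒ 0x4c
lane 12: xor(0x0b,0xd2) ⇒ 0xd9
lane 13: tail/keep ⇒ 0xff
lane 14: tail/keep ⇒ 0x0f
lane 15: tail/keep ⇒ 0x69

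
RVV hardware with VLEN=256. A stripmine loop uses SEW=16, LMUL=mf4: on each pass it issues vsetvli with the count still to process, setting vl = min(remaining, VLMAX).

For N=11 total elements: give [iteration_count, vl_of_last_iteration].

lanes per group: 256·1/4/16 = 4
iterations = ceil(11/4) = 3; final-pass vl = 3

[iterations, last_vl] = [3, 3]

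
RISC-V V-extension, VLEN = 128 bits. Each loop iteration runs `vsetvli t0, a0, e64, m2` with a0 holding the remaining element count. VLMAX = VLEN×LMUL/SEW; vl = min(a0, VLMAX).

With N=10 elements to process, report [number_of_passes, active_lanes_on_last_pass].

[iterations, last_vl] = [3, 2]

VLMAX = VLEN×LMUL/SEW = 128×2/64 = 4
iterations = ceil(10/4) = 3; final-pass vl = 2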